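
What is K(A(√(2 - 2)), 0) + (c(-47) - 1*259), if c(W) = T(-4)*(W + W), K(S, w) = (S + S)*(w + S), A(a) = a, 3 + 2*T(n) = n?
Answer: 70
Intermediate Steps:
T(n) = -3/2 + n/2
K(S, w) = 2*S*(S + w) (K(S, w) = (2*S)*(S + w) = 2*S*(S + w))
c(W) = -7*W (c(W) = (-3/2 + (½)*(-4))*(W + W) = (-3/2 - 2)*(2*W) = -7*W)
K(A(√(2 - 2)), 0) + (c(-47) - 1*259) = 2*√(2 - 2)*(√(2 - 2) + 0) + (-7*(-47) - 1*259) = 2*√0*(√0 + 0) + (329 - 259) = 2*0*(0 + 0) + 70 = 2*0*0 + 70 = 0 + 70 = 70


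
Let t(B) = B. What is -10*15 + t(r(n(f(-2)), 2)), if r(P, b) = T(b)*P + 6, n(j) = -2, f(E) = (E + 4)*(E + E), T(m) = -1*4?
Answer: -136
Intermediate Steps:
T(m) = -4
f(E) = 2*E*(4 + E) (f(E) = (4 + E)*(2*E) = 2*E*(4 + E))
r(P, b) = 6 - 4*P (r(P, b) = -4*P + 6 = 6 - 4*P)
-10*15 + t(r(n(f(-2)), 2)) = -10*15 + (6 - 4*(-2)) = -150 + (6 + 8) = -150 + 14 = -136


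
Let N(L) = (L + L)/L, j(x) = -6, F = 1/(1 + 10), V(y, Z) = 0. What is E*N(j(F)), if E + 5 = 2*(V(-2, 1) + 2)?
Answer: -2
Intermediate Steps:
F = 1/11 ≈ 0.090909
E = -1 (E = -5 + 2*(0 + 2) = -5 + 2*2 = -5 + 4 = -1)
N(L) = 2 (N(L) = (2*L)/L = 2)
E*N(j(F)) = -1*2 = -2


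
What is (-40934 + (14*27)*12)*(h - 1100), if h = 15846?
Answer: -536724908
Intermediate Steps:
(-40934 + (14*27)*12)*(h - 1100) = (-40934 + (14*27)*12)*(15846 - 1100) = (-40934 + 378*12)*14746 = (-40934 + 4536)*14746 = -36398*14746 = -536724908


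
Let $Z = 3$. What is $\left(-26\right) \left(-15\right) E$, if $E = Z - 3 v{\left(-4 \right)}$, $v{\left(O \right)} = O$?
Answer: $5850$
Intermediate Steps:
$E = 15$ ($E = 3 - -12 = 3 + 12 = 15$)
$\left(-26\right) \left(-15\right) E = \left(-26\right) \left(-15\right) 15 = 390 \cdot 15 = 5850$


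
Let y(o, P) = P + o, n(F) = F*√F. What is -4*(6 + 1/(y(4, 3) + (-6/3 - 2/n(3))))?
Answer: -16644/671 - 24*√3/671 ≈ -24.867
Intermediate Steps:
n(F) = F^(3/2)
-4*(6 + 1/(y(4, 3) + (-6/3 - 2/n(3)))) = -4*(6 + 1/((3 + 4) + (-6/3 - 2*√3/9))) = -4*(6 + 1/(7 + (-6*⅓ - 2*√3/9))) = -4*(6 + 1/(7 + (-2 - 2*√3/9))) = -4*(6 + 1/(5 - 2*√3/9)) = -24 - 4/(5 - 2*√3/9)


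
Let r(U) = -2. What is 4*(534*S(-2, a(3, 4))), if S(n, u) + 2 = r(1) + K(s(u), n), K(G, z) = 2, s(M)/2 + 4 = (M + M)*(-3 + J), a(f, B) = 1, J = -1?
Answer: -4272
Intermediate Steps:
s(M) = -8 - 16*M (s(M) = -8 + 2*((M + M)*(-3 - 1)) = -8 + 2*((2*M)*(-4)) = -8 + 2*(-8*M) = -8 - 16*M)
S(n, u) = -2 (S(n, u) = -2 + (-2 + 2) = -2 + 0 = -2)
4*(534*S(-2, a(3, 4))) = 4*(534*(-2)) = 4*(-1068) = -4272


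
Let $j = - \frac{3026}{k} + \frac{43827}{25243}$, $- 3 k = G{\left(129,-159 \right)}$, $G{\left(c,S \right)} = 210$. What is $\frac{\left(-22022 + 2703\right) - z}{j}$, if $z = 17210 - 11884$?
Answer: $- \frac{21773980725}{39726604} \approx -548.1$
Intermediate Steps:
$k = -70$ ($k = \left(- \frac{1}{3}\right) 210 = -70$)
$z = 5326$ ($z = 17210 - 11884 = 5326$)
$j = \frac{39726604}{883505}$ ($j = - \frac{3026}{-70} + \frac{43827}{25243} = \left(-3026\right) \left(- \frac{1}{70}\right) + 43827 \cdot \frac{1}{25243} = \frac{1513}{35} + \frac{43827}{25243} = \frac{39726604}{883505} \approx 44.965$)
$\frac{\left(-22022 + 2703\right) - z}{j} = \frac{\left(-22022 + 2703\right) - 5326}{\frac{39726604}{883505}} = \left(-19319 - 5326\right) \frac{883505}{39726604} = \left(-24645\right) \frac{883505}{39726604} = - \frac{21773980725}{39726604}$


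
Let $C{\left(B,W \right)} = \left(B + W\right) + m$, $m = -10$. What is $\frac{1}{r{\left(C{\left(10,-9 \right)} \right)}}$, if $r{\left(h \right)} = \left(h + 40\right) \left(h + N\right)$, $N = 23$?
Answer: $\frac{1}{434} \approx 0.0023041$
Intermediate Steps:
$C{\left(B,W \right)} = -10 + B + W$ ($C{\left(B,W \right)} = \left(B + W\right) - 10 = -10 + B + W$)
$r{\left(h \right)} = \left(23 + h\right) \left(40 + h\right)$ ($r{\left(h \right)} = \left(h + 40\right) \left(h + 23\right) = \left(40 + h\right) \left(23 + h\right) = \left(23 + h\right) \left(40 + h\right)$)
$\frac{1}{r{\left(C{\left(10,-9 \right)} \right)}} = \frac{1}{920 + \left(-10 + 10 - 9\right)^{2} + 63 \left(-10 + 10 - 9\right)} = \frac{1}{920 + \left(-9\right)^{2} + 63 \left(-9\right)} = \frac{1}{920 + 81 - 567} = \frac{1}{434}$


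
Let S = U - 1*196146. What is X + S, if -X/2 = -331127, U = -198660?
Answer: 267448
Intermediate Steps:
X = 662254 (X = -2*(-331127) = 662254)
S = -394806 (S = -198660 - 1*196146 = -198660 - 196146 = -394806)
X + S = 662254 - 394806 = 267448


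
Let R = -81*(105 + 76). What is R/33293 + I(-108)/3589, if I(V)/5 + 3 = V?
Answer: -1921512/3229421 ≈ -0.59500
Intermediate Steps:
I(V) = -15 + 5*V
R = -14661 (R = -81*181 = -14661)
R/33293 + I(-108)/3589 = -14661/33293 + (-15 + 5*(-108))/3589 = -14661*1/33293 + (-15 - 540)*(1/3589) = -14661/33293 - 555*1/3589 = -14661/33293 - 15/97 = -1921512/3229421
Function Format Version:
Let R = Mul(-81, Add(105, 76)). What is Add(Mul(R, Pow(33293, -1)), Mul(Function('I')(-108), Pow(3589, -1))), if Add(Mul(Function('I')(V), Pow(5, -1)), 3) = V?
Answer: Rational(-1921512, 3229421) ≈ -0.59500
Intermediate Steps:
Function('I')(V) = Add(-15, Mul(5, V))
R = -14661 (R = Mul(-81, 181) = -14661)
Add(Mul(R, Pow(33293, -1)), Mul(Function('I')(-108), Pow(3589, -1))) = Add(Mul(-14661, Pow(33293, -1)), Mul(Add(-15, Mul(5, -108)), Pow(3589, -1))) = Add(Mul(-14661, Rational(1, 33293)), Mul(Add(-15, -540), Rational(1, 3589))) = Add(Rational(-14661, 33293), Mul(-555, Rational(1, 3589))) = Add(Rational(-14661, 33293), Rational(-15, 97)) = Rational(-1921512, 3229421)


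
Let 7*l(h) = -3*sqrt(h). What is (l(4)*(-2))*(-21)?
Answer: -36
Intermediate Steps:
l(h) = -3*sqrt(h)/7 (l(h) = (-3*sqrt(h))/7 = -3*sqrt(h)/7)
(l(4)*(-2))*(-21) = (-3*sqrt(4)/7*(-2))*(-21) = (-3/7*2*(-2))*(-21) = -6/7*(-2)*(-21) = (12/7)*(-21) = -36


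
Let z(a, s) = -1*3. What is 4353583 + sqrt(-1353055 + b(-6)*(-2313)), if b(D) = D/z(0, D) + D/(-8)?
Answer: 4353583 + I*sqrt(5437663)/2 ≈ 4.3536e+6 + 1165.9*I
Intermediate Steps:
z(a, s) = -3
b(D) = -11*D/24 (b(D) = D/(-3) + D/(-8) = D*(-1/3) + D*(-1/8) = -D/3 - D/8 = -11*D/24)
4353583 + sqrt(-1353055 + b(-6)*(-2313)) = 4353583 + sqrt(-1353055 - 11/24*(-6)*(-2313)) = 4353583 + sqrt(-1353055 + (11/4)*(-2313)) = 4353583 + sqrt(-1353055 - 25443/4) = 4353583 + sqrt(-5437663/4) = 4353583 + I*sqrt(5437663)/2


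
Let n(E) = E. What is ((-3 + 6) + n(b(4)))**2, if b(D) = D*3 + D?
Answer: 361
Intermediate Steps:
b(D) = 4*D (b(D) = 3*D + D = 4*D)
((-3 + 6) + n(b(4)))**2 = ((-3 + 6) + 4*4)**2 = (3 + 16)**2 = 19**2 = 361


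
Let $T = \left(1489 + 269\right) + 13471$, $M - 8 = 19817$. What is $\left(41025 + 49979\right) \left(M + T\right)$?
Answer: $3190054216$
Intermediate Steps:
$M = 19825$ ($M = 8 + 19817 = 19825$)
$T = 15229$ ($T = 1758 + 13471 = 15229$)
$\left(41025 + 49979\right) \left(M + T\right) = \left(41025 + 49979\right) \left(19825 + 15229\right) = 91004 \cdot 35054 = 3190054216$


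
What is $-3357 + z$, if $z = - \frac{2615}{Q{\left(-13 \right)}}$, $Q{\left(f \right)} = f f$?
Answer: $- \frac{569948}{169} \approx -3372.5$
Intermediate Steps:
$Q{\left(f \right)} = f^{2}$
$z = - \frac{2615}{169}$ ($z = - \frac{2615}{\left(-13\right)^{2}} = - \frac{2615}{169} \approx -15.473$)
$-3357 + z = -3357 - \frac{2615}{169} = - \frac{569948}{169}$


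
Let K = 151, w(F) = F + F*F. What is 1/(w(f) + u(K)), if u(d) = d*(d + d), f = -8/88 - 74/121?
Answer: 14641/667655822 ≈ 2.1929e-5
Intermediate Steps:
f = -85/121 (f = -8*1/88 - 74*1/121 = -1/11 - 74/121 = -85/121 ≈ -0.70248)
w(F) = F + F²
u(d) = 2*d² (u(d) = d*(2*d) = 2*d²)
1/(w(f) + u(K)) = 1/(-85*(1 - 85/121)/121 + 2*151²) = 1/(-85/121*36/121 + 2*22801) = 1/(-3060/14641 + 45602) = 1/(667655822/14641) = 14641/667655822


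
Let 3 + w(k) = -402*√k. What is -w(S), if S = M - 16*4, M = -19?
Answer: 3 + 402*I*√83 ≈ 3.0 + 3662.4*I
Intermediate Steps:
S = -83 (S = -19 - 16*4 = -19 - 64 = -83)
w(k) = -3 - 402*√k
-w(S) = -(-3 - 402*I*√83) = 3 + 402*I*√83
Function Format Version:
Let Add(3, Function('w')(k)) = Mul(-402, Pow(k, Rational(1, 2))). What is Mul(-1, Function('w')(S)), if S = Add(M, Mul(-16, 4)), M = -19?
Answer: Add(3, Mul(402, I, Pow(83, Rational(1, 2)))) ≈ Add(3.0000, Mul(3662.4, I))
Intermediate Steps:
S = -83 (S = Add(-19, Mul(-16, 4)) = Add(-19, -64) = -83)
Function('w')(k) = Add(-3, Mul(-402, Pow(k, Rational(1, 2))))
Mul(-1, Function('w')(S)) = Mul(-1, Add(-3, Mul(-402, Pow(-83, Rational(1, 2))))) = Mul(-1, Add(-3, Mul(-402, Mul(I, Pow(83, Rational(1, 2)))))) = Mul(-1, Add(-3, Mul(-402, I, Pow(83, Rational(1, 2))))) = Add(3, Mul(402, I, Pow(83, Rational(1, 2))))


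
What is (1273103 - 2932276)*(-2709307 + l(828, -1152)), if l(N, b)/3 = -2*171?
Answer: 4496911334609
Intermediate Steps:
l(N, b) = -1026 (l(N, b) = 3*(-2*171) = 3*(-342) = -1026)
(1273103 - 2932276)*(-2709307 + l(828, -1152)) = (1273103 - 2932276)*(-2709307 - 1026) = -1659173*(-2710333) = 4496911334609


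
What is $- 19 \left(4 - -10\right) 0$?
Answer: $0$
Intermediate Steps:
$- 19 \left(4 - -10\right) 0 = - 19 \left(4 + 10\right) 0 = \left(-19\right) 14 \cdot 0 = \left(-266\right) 0 = 0$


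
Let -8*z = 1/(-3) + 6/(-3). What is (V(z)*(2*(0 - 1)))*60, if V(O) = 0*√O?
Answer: 0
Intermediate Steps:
z = 7/24 (z = -(1/(-3) + 6/(-3))/8 = -(1*(-⅓) + 6*(-⅓))/8 = -(-⅓ - 2)/8 = -⅛*(-7/3) = 7/24 ≈ 0.29167)
V(O) = 0
(V(z)*(2*(0 - 1)))*60 = (0*(2*(0 - 1)))*60 = (0*(2*(-1)))*60 = (0*(-2))*60 = 0*60 = 0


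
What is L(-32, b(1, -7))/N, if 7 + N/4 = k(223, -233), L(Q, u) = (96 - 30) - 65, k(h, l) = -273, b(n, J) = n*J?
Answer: -1/1120 ≈ -0.00089286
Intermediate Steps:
b(n, J) = J*n
L(Q, u) = 1 (L(Q, u) = 66 - 65 = 1)
N = -1120 (N = -28 + 4*(-273) = -28 - 1092 = -1120)
L(-32, b(1, -7))/N = 1/(-1120) = 1*(-1/1120) = -1/1120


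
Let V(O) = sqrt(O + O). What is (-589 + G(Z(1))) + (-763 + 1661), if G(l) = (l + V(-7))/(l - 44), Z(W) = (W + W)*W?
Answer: 6488/21 - I*sqrt(14)/42 ≈ 308.95 - 0.089087*I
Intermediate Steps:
V(O) = sqrt(2)*sqrt(O) (V(O) = sqrt(2*O) = sqrt(2)*sqrt(O))
Z(W) = 2*W**2 (Z(W) = (2*W)*W = 2*W**2)
G(l) = (l + I*sqrt(14))/(-44 + l) (G(l) = (l + sqrt(2)*sqrt(-7))/(l - 44) = (l + sqrt(2)*(I*sqrt(7)))/(-44 + l) = (l + I*sqrt(14))/(-44 + l))
(-589 + G(Z(1))) + (-763 + 1661) = (-589 + (2*1**2 + I*sqrt(14))/(-44 + 2*1**2)) + (-763 + 1661) = (-589 + (2*1 + I*sqrt(14))/(-44 + 2*1)) + 898 = (-589 + (2 + I*sqrt(14))/(-44 + 2)) + 898 = (-589 + (2 + I*sqrt(14))/(-42)) + 898 = (-589 - (2 + I*sqrt(14))/42) + 898 = (-589 + (-1/21 - I*sqrt(14)/42)) + 898 = (-12370/21 - I*sqrt(14)/42) + 898 = 6488/21 - I*sqrt(14)/42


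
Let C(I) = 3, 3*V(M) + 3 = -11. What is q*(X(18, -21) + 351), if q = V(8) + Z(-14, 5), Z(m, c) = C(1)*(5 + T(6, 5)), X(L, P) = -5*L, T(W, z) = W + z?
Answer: 11310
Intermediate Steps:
V(M) = -14/3 (V(M) = -1 + (1/3)*(-11) = -1 - 11/3 = -14/3)
Z(m, c) = 48 (Z(m, c) = 3*(5 + (6 + 5)) = 3*(5 + 11) = 3*16 = 48)
q = 130/3 (q = -14/3 + 48 = 130/3 ≈ 43.333)
q*(X(18, -21) + 351) = 130*(-5*18 + 351)/3 = 130*(-90 + 351)/3 = (130/3)*261 = 11310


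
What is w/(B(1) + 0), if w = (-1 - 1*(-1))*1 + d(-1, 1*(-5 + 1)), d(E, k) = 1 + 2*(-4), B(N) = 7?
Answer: -1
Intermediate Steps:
d(E, k) = -7 (d(E, k) = 1 - 8 = -7)
w = -7 (w = (-1 - 1*(-1))*1 - 7 = (-1 + 1)*1 - 7 = 0*1 - 7 = 0 - 7 = -7)
w/(B(1) + 0) = -7/(7 + 0) = -7/7 = (⅐)*(-7) = -1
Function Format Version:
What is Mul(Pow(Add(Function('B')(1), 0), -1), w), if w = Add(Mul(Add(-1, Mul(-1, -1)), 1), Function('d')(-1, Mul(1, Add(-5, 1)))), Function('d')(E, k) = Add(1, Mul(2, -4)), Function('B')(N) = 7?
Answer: -1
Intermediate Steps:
Function('d')(E, k) = -7 (Function('d')(E, k) = Add(1, -8) = -7)
w = -7 (w = Add(Mul(Add(-1, Mul(-1, -1)), 1), -7) = Add(Mul(Add(-1, 1), 1), -7) = Add(Mul(0, 1), -7) = Add(0, -7) = -7)
Mul(Pow(Add(Function('B')(1), 0), -1), w) = Mul(Pow(Add(7, 0), -1), -7) = Mul(Pow(7, -1), -7) = Mul(Rational(1, 7), -7) = -1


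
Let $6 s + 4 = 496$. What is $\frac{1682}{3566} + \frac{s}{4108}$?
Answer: $\frac{1800517}{3662282} \approx 0.49164$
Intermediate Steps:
$s = 82$ ($s = - \frac{2}{3} + \frac{1}{6} \cdot 496 = - \frac{2}{3} + \frac{248}{3} = 82$)
$\frac{1682}{3566} + \frac{s}{4108} = \frac{1682}{3566} + \frac{82}{4108} = 1682 \cdot \frac{1}{3566} + 82 \cdot \frac{1}{4108} = \frac{841}{1783} + \frac{41}{2054} = \frac{1800517}{3662282}$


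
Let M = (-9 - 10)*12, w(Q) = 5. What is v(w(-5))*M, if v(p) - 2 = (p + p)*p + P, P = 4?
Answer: -12768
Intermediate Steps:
v(p) = 6 + 2*p**2 (v(p) = 2 + ((p + p)*p + 4) = 2 + ((2*p)*p + 4) = 2 + (2*p**2 + 4) = 2 + (4 + 2*p**2) = 6 + 2*p**2)
M = -228 (M = -19*12 = -228)
v(w(-5))*M = (6 + 2*5**2)*(-228) = (6 + 2*25)*(-228) = (6 + 50)*(-228) = 56*(-228) = -12768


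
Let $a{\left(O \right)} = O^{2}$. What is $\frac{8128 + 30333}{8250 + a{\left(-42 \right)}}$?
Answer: $\frac{38461}{10014} \approx 3.8407$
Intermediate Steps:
$\frac{8128 + 30333}{8250 + a{\left(-42 \right)}} = \frac{8128 + 30333}{8250 + \left(-42\right)^{2}} = \frac{38461}{8250 + 1764} = \frac{38461}{10014}$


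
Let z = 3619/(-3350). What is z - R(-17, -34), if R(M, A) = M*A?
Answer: -1939919/3350 ≈ -579.08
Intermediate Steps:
R(M, A) = A*M
z = -3619/3350 (z = 3619*(-1/3350) = -3619/3350 ≈ -1.0803)
z - R(-17, -34) = -3619/3350 - (-34)*(-17) = -3619/3350 - 1*578 = -3619/3350 - 578 = -1939919/3350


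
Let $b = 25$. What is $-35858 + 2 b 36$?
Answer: $-34058$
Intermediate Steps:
$-35858 + 2 b 36 = -35858 + 2 \cdot 25 \cdot 36 = -35858 + 50 \cdot 36 = -35858 + 1800 = -34058$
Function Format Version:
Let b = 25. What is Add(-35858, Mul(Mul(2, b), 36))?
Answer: -34058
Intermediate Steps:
Add(-35858, Mul(Mul(2, b), 36)) = Add(-35858, Mul(Mul(2, 25), 36)) = Add(-35858, Mul(50, 36)) = Add(-35858, 1800) = -34058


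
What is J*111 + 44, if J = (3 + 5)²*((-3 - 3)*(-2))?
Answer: 85292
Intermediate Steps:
J = 768 (J = 8²*(-6*(-2)) = 64*12 = 768)
J*111 + 44 = 768*111 + 44 = 85248 + 44 = 85292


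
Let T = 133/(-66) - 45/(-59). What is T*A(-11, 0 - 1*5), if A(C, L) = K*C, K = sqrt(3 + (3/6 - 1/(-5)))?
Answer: 4877*sqrt(370)/3540 ≈ 26.500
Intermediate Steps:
T = -4877/3894 (T = 133*(-1/66) - 45*(-1/59) = -133/66 + 45/59 = -4877/3894 ≈ -1.2524)
K = sqrt(370)/10 (K = sqrt(3 + (3*(1/6) - 1*(-1/5))) = sqrt(3 + (1/2 + 1/5)) = sqrt(3 + 7/10) = sqrt(37/10) = sqrt(370)/10 ≈ 1.9235)
A(C, L) = C*sqrt(370)/10 (A(C, L) = (sqrt(370)/10)*C = C*sqrt(370)/10)
T*A(-11, 0 - 1*5) = -4877*(-11)*sqrt(370)/38940 = -(-4877)*sqrt(370)/3540 = 4877*sqrt(370)/3540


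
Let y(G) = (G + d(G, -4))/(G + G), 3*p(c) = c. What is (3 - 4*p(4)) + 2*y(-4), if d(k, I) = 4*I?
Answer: 8/3 ≈ 2.6667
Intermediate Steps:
p(c) = c/3
y(G) = (-16 + G)/(2*G) (y(G) = (G + 4*(-4))/(G + G) = (G - 16)/((2*G)) = (-16 + G)*(1/(2*G)) = (-16 + G)/(2*G))
(3 - 4*p(4)) + 2*y(-4) = (3 - 4*4/3) + 2*((1/2)*(-16 - 4)/(-4)) = (3 - 4*4/3) + 2*((1/2)*(-1/4)*(-20)) = (3 - 16/3) + 2*(5/2) = -7/3 + 5 = 8/3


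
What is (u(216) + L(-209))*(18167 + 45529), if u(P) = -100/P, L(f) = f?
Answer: -120077576/9 ≈ -1.3342e+7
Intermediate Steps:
(u(216) + L(-209))*(18167 + 45529) = (-100/216 - 209)*(18167 + 45529) = (-100*1/216 - 209)*63696 = (-25/54 - 209)*63696 = -11311/54*63696 = -120077576/9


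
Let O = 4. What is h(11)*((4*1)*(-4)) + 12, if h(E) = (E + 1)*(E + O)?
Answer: -2868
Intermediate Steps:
h(E) = (1 + E)*(4 + E) (h(E) = (E + 1)*(E + 4) = (1 + E)*(4 + E))
h(11)*((4*1)*(-4)) + 12 = (4 + 11**2 + 5*11)*((4*1)*(-4)) + 12 = (4 + 121 + 55)*(4*(-4)) + 12 = 180*(-16) + 12 = -2880 + 12 = -2868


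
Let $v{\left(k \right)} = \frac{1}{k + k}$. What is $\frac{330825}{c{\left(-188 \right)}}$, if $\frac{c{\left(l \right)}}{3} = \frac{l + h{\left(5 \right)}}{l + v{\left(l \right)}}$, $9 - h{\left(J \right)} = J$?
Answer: $\frac{7795229475}{69184} \approx 1.1267 \cdot 10^{5}$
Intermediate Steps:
$v{\left(k \right)} = \frac{1}{2 k}$
$h{\left(J \right)} = 9 - J$
$c{\left(l \right)} = \frac{3 \left(4 + l\right)}{l + \frac{1}{2 l}}$ ($c{\left(l \right)} = 3 \frac{l + \left(9 - 5\right)}{l + \frac{1}{2 l}} = 3 \frac{l + 4}{l + \frac{1}{2 l}} = 3 \frac{4 + l}{l + \frac{1}{2 l}} = \frac{3 \left(4 + l\right)}{l + \frac{1}{2 l}}$)
$\frac{330825}{c{\left(-188 \right)}} = \frac{330825}{6 \left(-188\right) \frac{1}{1 + 2 \left(-188\right)^{2}} \left(4 - 188\right)} = \frac{330825}{6 \left(-188\right) \frac{1}{1 + 2 \cdot 35344} \left(-184\right)} = \frac{330825}{6 \left(-188\right) \frac{1}{1 + 70688} \left(-184\right)} = \frac{330825}{6 \left(-188\right) \frac{1}{70689} \left(-184\right)} = \frac{330825}{\frac{69184}{23563}} = 330825 \cdot \frac{23563}{69184} = \frac{7795229475}{69184}$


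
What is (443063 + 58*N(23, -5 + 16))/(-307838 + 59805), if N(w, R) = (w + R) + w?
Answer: -446369/248033 ≈ -1.7996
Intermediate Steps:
N(w, R) = R + 2*w (N(w, R) = (R + w) + w = R + 2*w)
(443063 + 58*N(23, -5 + 16))/(-307838 + 59805) = (443063 + 58*((-5 + 16) + 2*23))/(-307838 + 59805) = (443063 + 58*(11 + 46))/(-248033) = (443063 + 58*57)*(-1/248033) = (443063 + 3306)*(-1/248033) = 446369*(-1/248033) = -446369/248033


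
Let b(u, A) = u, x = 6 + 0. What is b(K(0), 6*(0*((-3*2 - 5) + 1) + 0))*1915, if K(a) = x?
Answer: 11490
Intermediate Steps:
x = 6
K(a) = 6
b(K(0), 6*(0*((-3*2 - 5) + 1) + 0))*1915 = 6*1915 = 11490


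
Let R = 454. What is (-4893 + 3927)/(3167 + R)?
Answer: -322/1207 ≈ -0.26678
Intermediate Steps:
(-4893 + 3927)/(3167 + R) = (-4893 + 3927)/(3167 + 454) = -966/3621 = -966*1/3621 = -322/1207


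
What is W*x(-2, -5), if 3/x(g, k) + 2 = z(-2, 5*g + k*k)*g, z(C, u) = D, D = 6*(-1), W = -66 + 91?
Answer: 15/2 ≈ 7.5000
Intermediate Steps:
W = 25
D = -6
z(C, u) = -6
x(g, k) = 3/(-2 - 6*g)
W*x(-2, -5) = 25*(3/(2*(-1 - 3*(-2)))) = 25*(3/(2*(-1 + 6))) = 25*((3/2)/5) = 25*((3/2)*(1/5)) = 25*(3/10) = 15/2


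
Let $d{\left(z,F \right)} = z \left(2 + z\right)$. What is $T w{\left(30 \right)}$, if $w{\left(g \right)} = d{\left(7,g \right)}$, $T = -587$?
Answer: $-36981$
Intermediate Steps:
$w{\left(g \right)} = 63$ ($w{\left(g \right)} = 7 \left(2 + 7\right) = 7 \cdot 9 = 63$)
$T w{\left(30 \right)} = \left(-587\right) 63 = -36981$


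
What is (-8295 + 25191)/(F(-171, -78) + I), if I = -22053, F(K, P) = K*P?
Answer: -5632/2905 ≈ -1.9387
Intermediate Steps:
(-8295 + 25191)/(F(-171, -78) + I) = (-8295 + 25191)/(-171*(-78) - 22053) = 16896/(13338 - 22053) = 16896/(-8715) = 16896*(-1/8715) = -5632/2905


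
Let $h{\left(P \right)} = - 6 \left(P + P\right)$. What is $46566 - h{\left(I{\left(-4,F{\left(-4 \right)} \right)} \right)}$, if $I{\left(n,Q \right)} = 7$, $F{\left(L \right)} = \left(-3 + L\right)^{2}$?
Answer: $46650$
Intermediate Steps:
$h{\left(P \right)} = - 12 P$ ($h{\left(P \right)} = - 6 \cdot 2 P = - 12 P$)
$46566 - h{\left(I{\left(-4,F{\left(-4 \right)} \right)} \right)} = 46566 - \left(-12\right) 7 = 46566 - -84 = 46566 + 84 = 46650$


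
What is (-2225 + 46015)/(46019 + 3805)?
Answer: 21895/24912 ≈ 0.87889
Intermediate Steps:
(-2225 + 46015)/(46019 + 3805) = 43790/49824 = 43790*(1/49824) = 21895/24912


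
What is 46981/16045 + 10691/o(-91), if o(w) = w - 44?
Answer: -33038932/433215 ≈ -76.265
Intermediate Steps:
o(w) = -44 + w
46981/16045 + 10691/o(-91) = 46981/16045 + 10691/(-44 - 91) = 46981*(1/16045) + 10691/(-135) = 46981/16045 + 10691*(-1/135) = 46981/16045 - 10691/135 = -33038932/433215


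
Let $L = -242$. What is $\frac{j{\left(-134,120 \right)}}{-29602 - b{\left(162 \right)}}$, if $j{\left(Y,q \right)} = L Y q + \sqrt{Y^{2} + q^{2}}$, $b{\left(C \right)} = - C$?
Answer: $- \frac{24321}{184} - \frac{\sqrt{8089}}{14720} \approx -132.19$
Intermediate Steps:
$j{\left(Y,q \right)} = \sqrt{Y^{2} + q^{2}} - 242 Y q$ ($j{\left(Y,q \right)} = - 242 Y q + \sqrt{Y^{2} + q^{2}} = \sqrt{Y^{2} + q^{2}} - 242 Y q$)
$\frac{j{\left(-134,120 \right)}}{-29602 - b{\left(162 \right)}} = \frac{\sqrt{\left(-134\right)^{2} + 120^{2}} - \left(-32428\right) 120}{-29602 - \left(-1\right) 162} = \frac{\sqrt{17956 + 14400} + 3891360}{-29602 - -162} = \frac{\sqrt{32356} + 3891360}{-29602 + 162} = \frac{2 \sqrt{8089} + 3891360}{-29440} = \left(3891360 + 2 \sqrt{8089}\right) \left(- \frac{1}{29440}\right) = - \frac{24321}{184} - \frac{\sqrt{8089}}{14720}$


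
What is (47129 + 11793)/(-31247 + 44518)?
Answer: 58922/13271 ≈ 4.4399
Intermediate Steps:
(47129 + 11793)/(-31247 + 44518) = 58922/13271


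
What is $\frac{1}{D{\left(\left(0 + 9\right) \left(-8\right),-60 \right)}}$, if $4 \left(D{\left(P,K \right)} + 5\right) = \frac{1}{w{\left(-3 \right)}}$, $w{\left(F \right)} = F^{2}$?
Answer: $- \frac{36}{179} \approx -0.20112$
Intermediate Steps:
$D{\left(P,K \right)} = - \frac{179}{36}$ ($D{\left(P,K \right)} = -5 + \frac{1}{4 \left(-3\right)^{2}} = -5 + \frac{1}{4 \cdot 9} = -5 + \frac{1}{4} \cdot \frac{1}{9} = -5 + \frac{1}{36} = - \frac{179}{36}$)
$\frac{1}{D{\left(\left(0 + 9\right) \left(-8\right),-60 \right)}} = \frac{1}{- \frac{179}{36}} = - \frac{36}{179}$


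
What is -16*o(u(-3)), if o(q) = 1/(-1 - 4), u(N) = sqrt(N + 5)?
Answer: 16/5 ≈ 3.2000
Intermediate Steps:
u(N) = sqrt(5 + N)
o(q) = -1/5 (o(q) = 1/(-5) = -1/5)
-16*o(u(-3)) = -16*(-1/5) = 16/5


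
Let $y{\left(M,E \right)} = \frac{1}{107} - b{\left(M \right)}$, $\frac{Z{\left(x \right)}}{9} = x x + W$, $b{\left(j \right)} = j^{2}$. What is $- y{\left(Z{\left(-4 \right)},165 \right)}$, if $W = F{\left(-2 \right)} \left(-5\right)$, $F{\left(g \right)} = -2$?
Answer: $\frac{5858891}{107} \approx 54756.0$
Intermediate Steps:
$W = 10$ ($W = \left(-2\right) \left(-5\right) = 10$)
$Z{\left(x \right)} = 90 + 9 x^{2}$ ($Z{\left(x \right)} = 9 \left(x x + 10\right) = 9 \left(x^{2} + 10\right) = 9 \left(10 + x^{2}\right) = 90 + 9 x^{2}$)
$y{\left(M,E \right)} = \frac{1}{107} - M^{2}$
$- y{\left(Z{\left(-4 \right)},165 \right)} = - (\frac{1}{107} - \left(90 + 9 \left(-4\right)^{2}\right)^{2}) = - (\frac{1}{107} - \left(90 + 9 \cdot 16\right)^{2}) = - (\frac{1}{107} - \left(90 + 144\right)^{2}) = - (\frac{1}{107} - 234^{2}) = - (\frac{1}{107} - 54756) = \left(-1\right) \left(- \frac{5858891}{107}\right) = \frac{5858891}{107}$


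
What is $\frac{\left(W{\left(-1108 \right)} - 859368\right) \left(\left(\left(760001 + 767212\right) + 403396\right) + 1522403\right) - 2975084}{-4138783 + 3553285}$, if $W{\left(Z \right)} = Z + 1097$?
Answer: $\frac{1483724487316}{292749} \approx 5.0682 \cdot 10^{6}$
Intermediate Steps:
$W{\left(Z \right)} = 1097 + Z$
$\frac{\left(W{\left(-1108 \right)} - 859368\right) \left(\left(\left(760001 + 767212\right) + 403396\right) + 1522403\right) - 2975084}{-4138783 + 3553285} = \frac{\left(\left(1097 - 1108\right) - 859368\right) \left(\left(\left(760001 + 767212\right) + 403396\right) + 1522403\right) - 2975084}{-4138783 + 3553285} = \frac{\left(-11 - 859368\right) \left(\left(1527213 + 403396\right) + 1522403\right) - 2975084}{-585498} = \left(- 859379 \left(1930609 + 1522403\right) - 2975084\right) \left(- \frac{1}{585498}\right) = \left(\left(-859379\right) 3453012 - 2975084\right) \left(- \frac{1}{585498}\right) = \left(-2967445999548 - 2975084\right) \left(- \frac{1}{585498}\right) = \left(-2967448974632\right) \left(- \frac{1}{585498}\right) = \frac{1483724487316}{292749}$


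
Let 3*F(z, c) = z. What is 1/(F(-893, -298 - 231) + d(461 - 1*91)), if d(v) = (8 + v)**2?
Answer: 3/427759 ≈ 7.0133e-6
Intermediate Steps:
F(z, c) = z/3
1/(F(-893, -298 - 231) + d(461 - 1*91)) = 1/((1/3)*(-893) + (8 + (461 - 1*91))**2) = 1/(-893/3 + (8 + (461 - 91))**2) = 1/(-893/3 + (8 + 370)**2) = 1/(-893/3 + 378**2) = 1/(-893/3 + 142884) = 1/(427759/3) = 3/427759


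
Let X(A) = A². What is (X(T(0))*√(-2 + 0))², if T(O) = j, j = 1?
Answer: -2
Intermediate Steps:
T(O) = 1
(X(T(0))*√(-2 + 0))² = (1²*√(-2 + 0))² = (1*√(-2))² = (1*(I*√2))² = (I*√2)² = -2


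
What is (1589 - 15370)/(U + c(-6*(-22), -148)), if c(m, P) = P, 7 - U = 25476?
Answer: 13781/25617 ≈ 0.53796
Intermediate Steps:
U = -25469 (U = 7 - 1*25476 = 7 - 25476 = -25469)
(1589 - 15370)/(U + c(-6*(-22), -148)) = (1589 - 15370)/(-25469 - 148) = -13781/(-25617) = -13781*(-1/25617) = 13781/25617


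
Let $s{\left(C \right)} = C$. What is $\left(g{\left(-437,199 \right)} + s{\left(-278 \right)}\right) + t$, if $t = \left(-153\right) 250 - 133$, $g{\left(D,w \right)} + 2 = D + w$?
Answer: $-38901$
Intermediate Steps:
$g{\left(D,w \right)} = -2 + D + w$ ($g{\left(D,w \right)} = -2 + \left(D + w\right) = -2 + D + w$)
$t = -38383$ ($t = -38250 - 133 = -38383$)
$\left(g{\left(-437,199 \right)} + s{\left(-278 \right)}\right) + t = \left(\left(-2 - 437 + 199\right) - 278\right) - 38383 = \left(-240 - 278\right) - 38383 = -518 - 38383 = -38901$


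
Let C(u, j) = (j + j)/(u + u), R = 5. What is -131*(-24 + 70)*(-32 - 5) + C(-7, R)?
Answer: 1560729/7 ≈ 2.2296e+5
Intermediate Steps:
C(u, j) = j/u (C(u, j) = (2*j)/((2*u)) = (2*j)*(1/(2*u)) = j/u)
-131*(-24 + 70)*(-32 - 5) + C(-7, R) = -131*(-24 + 70)*(-32 - 5) + 5/(-7) = -6026*(-37) + 5*(-⅐) = -131*(-1702) - 5/7 = 222962 - 5/7 = 1560729/7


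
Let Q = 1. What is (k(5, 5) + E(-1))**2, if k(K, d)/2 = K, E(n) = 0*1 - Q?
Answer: 81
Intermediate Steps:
E(n) = -1 (E(n) = 0*1 - 1*1 = 0 - 1 = -1)
k(K, d) = 2*K
(k(5, 5) + E(-1))**2 = (2*5 - 1)**2 = (10 - 1)**2 = 9**2 = 81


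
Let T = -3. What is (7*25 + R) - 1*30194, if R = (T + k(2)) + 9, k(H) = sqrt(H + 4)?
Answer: -30013 + sqrt(6) ≈ -30011.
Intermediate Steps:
k(H) = sqrt(4 + H)
R = 6 + sqrt(6) (R = (-3 + sqrt(4 + 2)) + 9 = (-3 + sqrt(6)) + 9 = 6 + sqrt(6) ≈ 8.4495)
(7*25 + R) - 1*30194 = (7*25 + (6 + sqrt(6))) - 1*30194 = (175 + (6 + sqrt(6))) - 30194 = (181 + sqrt(6)) - 30194 = -30013 + sqrt(6)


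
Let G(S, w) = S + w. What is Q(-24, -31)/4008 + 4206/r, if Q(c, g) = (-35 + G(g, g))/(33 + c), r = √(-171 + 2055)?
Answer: -97/36072 + 701*√471/157 ≈ 96.898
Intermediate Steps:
r = 2*√471 (r = √1884 = 2*√471 ≈ 43.405)
Q(c, g) = (-35 + 2*g)/(33 + c) (Q(c, g) = (-35 + (g + g))/(33 + c) = (-35 + 2*g)/(33 + c))
Q(-24, -31)/4008 + 4206/r = ((-35 + 2*(-31))/(33 - 24))/4008 + 4206/((2*√471)) = ((-35 - 62)/9)*(1/4008) + 4206*(√471/942) = ((⅑)*(-97))*(1/4008) + 701*√471/157 = -97/9*1/4008 + 701*√471/157 = -97/36072 + 701*√471/157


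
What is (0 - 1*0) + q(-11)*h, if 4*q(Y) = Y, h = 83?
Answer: -913/4 ≈ -228.25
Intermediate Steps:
q(Y) = Y/4
(0 - 1*0) + q(-11)*h = (0 - 1*0) + ((1/4)*(-11))*83 = (0 + 0) - 11/4*83 = 0 - 913/4 = -913/4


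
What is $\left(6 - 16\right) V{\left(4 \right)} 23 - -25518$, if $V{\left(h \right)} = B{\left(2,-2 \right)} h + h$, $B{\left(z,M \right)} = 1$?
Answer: $23678$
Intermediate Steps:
$V{\left(h \right)} = 2 h$ ($V{\left(h \right)} = 1 h + h = h + h = 2 h$)
$\left(6 - 16\right) V{\left(4 \right)} 23 - -25518 = \left(6 - 16\right) 2 \cdot 4 \cdot 23 - -25518 = \left(-10\right) 8 \cdot 23 + 25518 = \left(-80\right) 23 + 25518 = -1840 + 25518 = 23678$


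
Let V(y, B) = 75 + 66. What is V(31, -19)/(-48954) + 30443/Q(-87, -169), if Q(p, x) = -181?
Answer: -496777381/2953558 ≈ -168.20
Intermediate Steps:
V(y, B) = 141
V(31, -19)/(-48954) + 30443/Q(-87, -169) = 141/(-48954) + 30443/(-181) = 141*(-1/48954) + 30443*(-1/181) = -47/16318 - 30443/181 = -496777381/2953558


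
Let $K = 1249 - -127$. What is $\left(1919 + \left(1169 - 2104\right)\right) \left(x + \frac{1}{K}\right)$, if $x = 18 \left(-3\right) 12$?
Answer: $- \frac{109672581}{172} \approx -6.3763 \cdot 10^{5}$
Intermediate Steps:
$K = 1376$ ($K = 1249 + 127 = 1376$)
$x = -648$ ($x = \left(-54\right) 12 = -648$)
$\left(1919 + \left(1169 - 2104\right)\right) \left(x + \frac{1}{K}\right) = \left(1919 + \left(1169 - 2104\right)\right) \left(-648 + \frac{1}{1376}\right) = \left(1919 - 935\right) \left(- \frac{891647}{1376}\right) = 984 \left(- \frac{891647}{1376}\right) = - \frac{109672581}{172}$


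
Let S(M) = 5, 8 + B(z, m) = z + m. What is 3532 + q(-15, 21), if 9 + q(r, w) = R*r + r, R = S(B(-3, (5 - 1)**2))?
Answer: 3433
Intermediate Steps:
B(z, m) = -8 + m + z (B(z, m) = -8 + (z + m) = -8 + (m + z) = -8 + m + z)
R = 5
q(r, w) = -9 + 6*r (q(r, w) = -9 + (5*r + r) = -9 + 6*r)
3532 + q(-15, 21) = 3532 + (-9 + 6*(-15)) = 3532 + (-9 - 90) = 3532 - 99 = 3433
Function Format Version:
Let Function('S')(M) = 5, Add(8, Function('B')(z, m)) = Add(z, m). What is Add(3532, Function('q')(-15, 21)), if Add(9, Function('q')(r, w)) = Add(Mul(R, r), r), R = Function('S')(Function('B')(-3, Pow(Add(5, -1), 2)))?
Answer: 3433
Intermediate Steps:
Function('B')(z, m) = Add(-8, m, z) (Function('B')(z, m) = Add(-8, Add(z, m)) = Add(-8, Add(m, z)) = Add(-8, m, z))
R = 5
Function('q')(r, w) = Add(-9, Mul(6, r)) (Function('q')(r, w) = Add(-9, Add(Mul(5, r), r)) = Add(-9, Mul(6, r)))
Add(3532, Function('q')(-15, 21)) = Add(3532, Add(-9, Mul(6, -15))) = Add(3532, Add(-9, -90)) = Add(3532, -99) = 3433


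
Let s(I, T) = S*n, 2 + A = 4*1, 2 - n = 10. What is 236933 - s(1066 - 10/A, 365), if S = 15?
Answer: 237053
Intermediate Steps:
n = -8 (n = 2 - 1*10 = 2 - 10 = -8)
A = 2 (A = -2 + 4*1 = -2 + 4 = 2)
s(I, T) = -120 (s(I, T) = 15*(-8) = -120)
236933 - s(1066 - 10/A, 365) = 236933 - 1*(-120) = 236933 + 120 = 237053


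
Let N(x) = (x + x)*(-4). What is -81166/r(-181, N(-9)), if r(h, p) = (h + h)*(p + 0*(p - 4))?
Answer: 40583/13032 ≈ 3.1141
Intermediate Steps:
N(x) = -8*x (N(x) = (2*x)*(-4) = -8*x)
r(h, p) = 2*h*p (r(h, p) = (2*h)*(p + 0*(-4 + p)) = (2*h)*(p + 0) = (2*h)*p = 2*h*p)
-81166/r(-181, N(-9)) = -81166/(2*(-181)*(-8*(-9))) = -81166/(2*(-181)*72) = -81166/(-26064) = -81166*(-1/26064) = 40583/13032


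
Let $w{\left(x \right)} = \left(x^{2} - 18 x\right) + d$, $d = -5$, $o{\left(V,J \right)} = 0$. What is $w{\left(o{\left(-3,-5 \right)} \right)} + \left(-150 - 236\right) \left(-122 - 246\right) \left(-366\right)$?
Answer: $-51989573$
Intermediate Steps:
$w{\left(x \right)} = -5 + x^{2} - 18 x$ ($w{\left(x \right)} = \left(x^{2} - 18 x\right) - 5 = -5 + x^{2} - 18 x$)
$w{\left(o{\left(-3,-5 \right)} \right)} + \left(-150 - 236\right) \left(-122 - 246\right) \left(-366\right) = \left(-5 + 0^{2} - 0\right) + \left(-150 - 236\right) \left(-122 - 246\right) \left(-366\right) = \left(-5 + 0 + 0\right) + \left(-386\right) \left(-368\right) \left(-366\right) = -5 + 142048 \left(-366\right) = -5 - 51989568 = -51989573$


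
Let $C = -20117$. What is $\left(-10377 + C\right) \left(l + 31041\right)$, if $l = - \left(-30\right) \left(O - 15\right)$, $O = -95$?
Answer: $-845934054$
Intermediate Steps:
$l = -3300$ ($l = - \left(-30\right) \left(-95 - 15\right) = - \left(-30\right) \left(-110\right) = \left(-1\right) 3300 = -3300$)
$\left(-10377 + C\right) \left(l + 31041\right) = \left(-10377 - 20117\right) \left(-3300 + 31041\right) = \left(-30494\right) 27741 = -845934054$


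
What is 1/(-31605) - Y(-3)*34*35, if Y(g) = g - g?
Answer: -1/31605 ≈ -3.1641e-5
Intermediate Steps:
Y(g) = 0
1/(-31605) - Y(-3)*34*35 = 1/(-31605) - 0*34*35 = -1/31605 - 0*35 = -1/31605 - 1*0 = -1/31605 + 0 = -1/31605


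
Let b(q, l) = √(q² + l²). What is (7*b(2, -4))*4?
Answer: 56*√5 ≈ 125.22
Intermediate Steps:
b(q, l) = √(l² + q²)
(7*b(2, -4))*4 = (7*√((-4)² + 2²))*4 = (7*√(16 + 4))*4 = (7*√20)*4 = (7*(2*√5))*4 = (14*√5)*4 = 56*√5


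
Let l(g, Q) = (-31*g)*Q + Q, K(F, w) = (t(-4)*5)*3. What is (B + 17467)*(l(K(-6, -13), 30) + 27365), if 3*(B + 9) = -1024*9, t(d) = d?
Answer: 1196843270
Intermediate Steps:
K(F, w) = -60 (K(F, w) = -4*5*3 = -20*3 = -60)
l(g, Q) = Q - 31*Q*g (l(g, Q) = -31*Q*g + Q = Q - 31*Q*g)
B = -3081 (B = -9 + (-1024*9)/3 = -9 + (1/3)*(-9216) = -9 - 3072 = -3081)
(B + 17467)*(l(K(-6, -13), 30) + 27365) = (-3081 + 17467)*(30*(1 - 31*(-60)) + 27365) = 14386*(30*(1 + 1860) + 27365) = 14386*(30*1861 + 27365) = 14386*(55830 + 27365) = 14386*83195 = 1196843270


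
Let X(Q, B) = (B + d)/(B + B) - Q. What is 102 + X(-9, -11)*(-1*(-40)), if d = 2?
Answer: 5262/11 ≈ 478.36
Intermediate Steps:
X(Q, B) = -Q + (2 + B)/(2*B) (X(Q, B) = (B + 2)/(B + B) - Q = (2 + B)/((2*B)) - Q = (2 + B)*(1/(2*B)) - Q = (2 + B)/(2*B) - Q = -Q + (2 + B)/(2*B))
102 + X(-9, -11)*(-1*(-40)) = 102 + (½ + 1/(-11) - 1*(-9))*(-1*(-40)) = 102 + (½ - 1/11 + 9)*40 = 102 + (207/22)*40 = 102 + 4140/11 = 5262/11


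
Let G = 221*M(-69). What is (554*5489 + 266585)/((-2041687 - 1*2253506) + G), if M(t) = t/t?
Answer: -300681/390452 ≈ -0.77008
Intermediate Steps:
M(t) = 1
G = 221 (G = 221*1 = 221)
(554*5489 + 266585)/((-2041687 - 1*2253506) + G) = (554*5489 + 266585)/((-2041687 - 1*2253506) + 221) = (3040906 + 266585)/((-2041687 - 2253506) + 221) = 3307491/(-4295193 + 221) = 3307491/(-4294972) = 3307491*(-1/4294972) = -300681/390452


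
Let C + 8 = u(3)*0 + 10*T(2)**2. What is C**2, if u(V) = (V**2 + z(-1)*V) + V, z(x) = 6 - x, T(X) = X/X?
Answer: 4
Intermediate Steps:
T(X) = 1
u(V) = V**2 + 8*V (u(V) = (V**2 + (6 - 1*(-1))*V) + V = (V**2 + (6 + 1)*V) + V = (V**2 + 7*V) + V = V**2 + 8*V)
C = 2 (C = -8 + ((3*(8 + 3))*0 + 10*1**2) = -8 + ((3*11)*0 + 10*1) = -8 + (33*0 + 10) = -8 + (0 + 10) = -8 + 10 = 2)
C**2 = 2**2 = 4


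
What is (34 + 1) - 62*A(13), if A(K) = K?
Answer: -771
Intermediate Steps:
(34 + 1) - 62*A(13) = (34 + 1) - 62*13 = 35 - 806 = -771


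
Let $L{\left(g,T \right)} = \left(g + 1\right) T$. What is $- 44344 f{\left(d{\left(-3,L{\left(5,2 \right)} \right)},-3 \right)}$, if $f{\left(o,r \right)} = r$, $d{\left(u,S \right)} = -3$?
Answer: $133032$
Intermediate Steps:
$L{\left(g,T \right)} = T \left(1 + g\right)$ ($L{\left(g,T \right)} = \left(1 + g\right) T = T \left(1 + g\right)$)
$- 44344 f{\left(d{\left(-3,L{\left(5,2 \right)} \right)},-3 \right)} = \left(-44344\right) \left(-3\right) = 133032$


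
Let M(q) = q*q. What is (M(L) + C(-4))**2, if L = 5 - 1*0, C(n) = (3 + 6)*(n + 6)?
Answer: 1849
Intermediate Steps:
C(n) = 54 + 9*n (C(n) = 9*(6 + n) = 54 + 9*n)
L = 5 (L = 5 + 0 = 5)
M(q) = q**2
(M(L) + C(-4))**2 = (5**2 + (54 + 9*(-4)))**2 = (25 + (54 - 36))**2 = (25 + 18)**2 = 43**2 = 1849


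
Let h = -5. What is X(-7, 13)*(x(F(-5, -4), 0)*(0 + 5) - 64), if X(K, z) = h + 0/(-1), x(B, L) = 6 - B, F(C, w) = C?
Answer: 45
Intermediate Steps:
X(K, z) = -5 (X(K, z) = -5 + 0/(-1) = -5 + 0*(-1) = -5 + 0 = -5)
X(-7, 13)*(x(F(-5, -4), 0)*(0 + 5) - 64) = -5*((6 - 1*(-5))*(0 + 5) - 64) = -5*((6 + 5)*5 - 64) = -5*(11*5 - 64) = -5*(55 - 64) = -5*(-9) = 45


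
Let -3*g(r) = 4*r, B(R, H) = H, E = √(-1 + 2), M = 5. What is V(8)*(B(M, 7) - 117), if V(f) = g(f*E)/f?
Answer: 440/3 ≈ 146.67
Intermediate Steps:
E = 1 (E = √1 = 1)
g(r) = -4*r/3
V(f) = -4/3 (V(f) = (-4*f/3)/f = -4/3)
V(8)*(B(M, 7) - 117) = -4*(7 - 117)/3 = -4/3*(-110) = 440/3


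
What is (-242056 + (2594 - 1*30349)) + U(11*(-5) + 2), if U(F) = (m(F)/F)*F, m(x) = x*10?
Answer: -270341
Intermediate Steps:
m(x) = 10*x
U(F) = 10*F (U(F) = ((10*F)/F)*F = 10*F)
(-242056 + (2594 - 1*30349)) + U(11*(-5) + 2) = (-242056 + (2594 - 1*30349)) + 10*(11*(-5) + 2) = (-242056 + (2594 - 30349)) + 10*(-55 + 2) = (-242056 - 27755) + 10*(-53) = -269811 - 530 = -270341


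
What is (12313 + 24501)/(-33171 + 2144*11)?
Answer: -36814/9587 ≈ -3.8400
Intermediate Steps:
(12313 + 24501)/(-33171 + 2144*11) = 36814/(-33171 + 23584) = 36814/(-9587) = 36814*(-1/9587) = -36814/9587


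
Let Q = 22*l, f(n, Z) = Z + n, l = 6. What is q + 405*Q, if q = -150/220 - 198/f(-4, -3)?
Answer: 8237091/154 ≈ 53488.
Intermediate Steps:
Q = 132 (Q = 22*6 = 132)
q = 4251/154 (q = -150/220 - 198/(-3 - 4) = -150*1/220 - 198/(-7) = -15/22 - 198*(-⅐) = -15/22 + 198/7 = 4251/154 ≈ 27.604)
q + 405*Q = 4251/154 + 405*132 = 4251/154 + 53460 = 8237091/154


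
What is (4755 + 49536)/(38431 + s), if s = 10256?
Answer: 18097/16229 ≈ 1.1151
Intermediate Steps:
(4755 + 49536)/(38431 + s) = (4755 + 49536)/(38431 + 10256) = 54291/48687 = 54291*(1/48687) = 18097/16229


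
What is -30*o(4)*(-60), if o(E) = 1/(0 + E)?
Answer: 450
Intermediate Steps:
o(E) = 1/E
-30*o(4)*(-60) = -30/4*(-60) = -30*1/4*(-60) = -15/2*(-60) = 450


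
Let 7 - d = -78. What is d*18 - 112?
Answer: 1418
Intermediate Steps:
d = 85 (d = 7 - 1*(-78) = 7 + 78 = 85)
d*18 - 112 = 85*18 - 112 = 1530 - 112 = 1418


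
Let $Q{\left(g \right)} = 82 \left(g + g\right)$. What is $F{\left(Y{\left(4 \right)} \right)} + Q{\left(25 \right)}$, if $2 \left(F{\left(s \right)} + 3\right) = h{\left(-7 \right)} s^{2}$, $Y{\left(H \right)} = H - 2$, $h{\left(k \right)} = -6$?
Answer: $4085$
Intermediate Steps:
$Y{\left(H \right)} = -2 + H$
$Q{\left(g \right)} = 164 g$ ($Q{\left(g \right)} = 82 \cdot 2 g = 164 g$)
$F{\left(s \right)} = -3 - 3 s^{2}$ ($F{\left(s \right)} = -3 + \frac{\left(-6\right) s^{2}}{2} = -3 - 3 s^{2}$)
$F{\left(Y{\left(4 \right)} \right)} + Q{\left(25 \right)} = \left(-3 - 3 \left(-2 + 4\right)^{2}\right) + 164 \cdot 25 = \left(-3 - 3 \cdot 2^{2}\right) + 4100 = \left(-3 - 12\right) + 4100 = -15 + 4100 = 4085$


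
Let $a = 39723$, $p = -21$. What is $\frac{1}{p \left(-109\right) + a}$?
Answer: $\frac{1}{42012} \approx 2.3803 \cdot 10^{-5}$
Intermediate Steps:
$\frac{1}{p \left(-109\right) + a} = \frac{1}{\left(-21\right) \left(-109\right) + 39723} = \frac{1}{2289 + 39723} = \frac{1}{42012}$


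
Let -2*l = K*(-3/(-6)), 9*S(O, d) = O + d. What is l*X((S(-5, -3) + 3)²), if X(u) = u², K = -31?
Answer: 4039951/26244 ≈ 153.94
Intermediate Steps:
S(O, d) = O/9 + d/9 (S(O, d) = (O + d)/9 = O/9 + d/9)
l = 31/4 (l = -(-31)*(-3/(-6))/2 = -(-31)*(-3*(-⅙))/2 = -(-31)/(2*2) = -½*(-31/2) = 31/4 ≈ 7.7500)
l*X((S(-5, -3) + 3)²) = 31*((((⅑)*(-5) + (⅑)*(-3)) + 3)²)²/4 = 31*(((-5/9 - ⅓) + 3)²)²/4 = 31*((-8/9 + 3)²)²/4 = 31*((19/9)²)²/4 = 31*(361/81)²/4 = (31/4)*(130321/6561) = 4039951/26244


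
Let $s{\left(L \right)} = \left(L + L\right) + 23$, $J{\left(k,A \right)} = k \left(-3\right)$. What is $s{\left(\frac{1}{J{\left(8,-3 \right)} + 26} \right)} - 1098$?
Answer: $-1074$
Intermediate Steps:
$J{\left(k,A \right)} = - 3 k$
$s{\left(L \right)} = 23 + 2 L$ ($s{\left(L \right)} = 2 L + 23 = 23 + 2 L$)
$s{\left(\frac{1}{J{\left(8,-3 \right)} + 26} \right)} - 1098 = \left(23 + \frac{2}{\left(-3\right) 8 + 26}\right) - 1098 = \left(23 + \frac{2}{-24 + 26}\right) - 1098 = \left(23 + \frac{2}{2}\right) - 1098 = \left(23 + 2 \cdot \frac{1}{2}\right) - 1098 = \left(23 + 1\right) - 1098 = 24 - 1098 = -1074$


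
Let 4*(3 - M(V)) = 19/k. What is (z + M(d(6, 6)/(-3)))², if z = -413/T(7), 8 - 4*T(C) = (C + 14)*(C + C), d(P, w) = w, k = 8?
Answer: 1401978249/20939776 ≈ 66.953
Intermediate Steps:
M(V) = 77/32 (M(V) = 3 - 19/(4*8) = 3 - ¼*19/8 = 3 - 19/32 = 77/32)
T(C) = 2 - C*(14 + C)/2 (T(C) = 2 - (C + 14)*(C + C)/4 = 2 - (14 + C)*2*C/4 = 2 - C*(14 + C)/2)
z = 826/143 (z = -413/(2 - 7*7 - ½*7²) = -413/(2 - 49 - ½*49) = -413/(2 - 49 - 49/2) = -413/(-143/2) = -413*(-2/143) = 826/143 ≈ 5.7762)
(z + M(d(6, 6)/(-3)))² = (826/143 + 77/32)² = (37443/4576)² = 1401978249/20939776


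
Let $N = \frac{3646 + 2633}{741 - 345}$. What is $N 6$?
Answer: $\frac{2093}{22} \approx 95.136$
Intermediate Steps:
$N = \frac{2093}{132}$ ($N = \frac{6279}{396} = 6279 \cdot \frac{1}{396} = \frac{2093}{132} \approx 15.856$)
$N 6 = \frac{2093}{132} \cdot 6 = \frac{2093}{22}$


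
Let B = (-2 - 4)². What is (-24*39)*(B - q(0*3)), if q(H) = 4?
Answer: -29952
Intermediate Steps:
B = 36 (B = (-6)² = 36)
(-24*39)*(B - q(0*3)) = (-24*39)*(36 - 1*4) = -936*(36 - 4) = -936*32 = -29952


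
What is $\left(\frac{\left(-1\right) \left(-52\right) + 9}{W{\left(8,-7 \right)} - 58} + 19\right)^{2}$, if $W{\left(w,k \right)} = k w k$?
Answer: $\frac{41049649}{111556} \approx 367.97$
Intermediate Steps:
$W{\left(w,k \right)} = w k^{2}$
$\left(\frac{\left(-1\right) \left(-52\right) + 9}{W{\left(8,-7 \right)} - 58} + 19\right)^{2} = \left(\frac{\left(-1\right) \left(-52\right) + 9}{8 \left(-7\right)^{2} - 58} + 19\right)^{2} = \left(\frac{52 + 9}{8 \cdot 49 - 58} + 19\right)^{2} = \left(\frac{61}{392 - 58} + 19\right)^{2} = \left(\frac{61}{334} + 19\right)^{2} = \left(\frac{6407}{334}\right)^{2} = \frac{41049649}{111556}$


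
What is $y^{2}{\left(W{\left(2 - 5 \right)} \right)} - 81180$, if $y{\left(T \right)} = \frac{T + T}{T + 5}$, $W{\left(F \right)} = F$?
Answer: $-81171$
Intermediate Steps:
$y{\left(T \right)} = \frac{2 T}{5 + T}$
$y^{2}{\left(W{\left(2 - 5 \right)} \right)} - 81180 = \left(\frac{2 \left(2 - 5\right)}{5 + \left(2 - 5\right)}\right)^{2} - 81180 = \left(2 \left(-3\right) \frac{1}{5 - 3}\right)^{2} - 81180 = \left(2 \left(-3\right) \frac{1}{2}\right)^{2} - 81180 = \left(-3\right)^{2} - 81180 = 9 - 81180 = -81171$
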